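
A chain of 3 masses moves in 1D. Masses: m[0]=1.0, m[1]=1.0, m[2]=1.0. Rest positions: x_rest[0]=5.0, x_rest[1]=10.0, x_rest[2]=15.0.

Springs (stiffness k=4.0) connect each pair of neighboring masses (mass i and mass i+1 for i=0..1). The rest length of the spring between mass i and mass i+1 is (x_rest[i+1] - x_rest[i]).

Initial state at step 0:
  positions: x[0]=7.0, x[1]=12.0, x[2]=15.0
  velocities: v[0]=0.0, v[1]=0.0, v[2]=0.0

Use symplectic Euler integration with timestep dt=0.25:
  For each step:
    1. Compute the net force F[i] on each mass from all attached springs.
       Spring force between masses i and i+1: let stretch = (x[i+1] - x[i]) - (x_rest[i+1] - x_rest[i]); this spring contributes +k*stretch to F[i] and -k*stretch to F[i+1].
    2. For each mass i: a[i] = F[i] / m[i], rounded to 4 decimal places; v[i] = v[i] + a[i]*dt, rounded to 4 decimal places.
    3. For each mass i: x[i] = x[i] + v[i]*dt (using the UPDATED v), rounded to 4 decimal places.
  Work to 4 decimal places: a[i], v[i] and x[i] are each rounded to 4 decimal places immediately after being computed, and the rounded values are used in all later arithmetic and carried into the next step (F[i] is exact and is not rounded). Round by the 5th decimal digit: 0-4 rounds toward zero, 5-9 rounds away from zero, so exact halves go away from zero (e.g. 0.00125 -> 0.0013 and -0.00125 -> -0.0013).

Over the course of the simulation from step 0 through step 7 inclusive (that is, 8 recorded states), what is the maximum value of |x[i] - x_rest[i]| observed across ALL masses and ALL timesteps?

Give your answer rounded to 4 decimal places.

Step 0: x=[7.0000 12.0000 15.0000] v=[0.0000 0.0000 0.0000]
Step 1: x=[7.0000 11.5000 15.5000] v=[0.0000 -2.0000 2.0000]
Step 2: x=[6.8750 10.8750 16.2500] v=[-0.5000 -2.5000 3.0000]
Step 3: x=[6.5000 10.5938 16.9063] v=[-1.5000 -1.1250 2.6250]
Step 4: x=[5.8985 10.8672 17.2344] v=[-2.4062 1.0937 1.3125]
Step 5: x=[5.2891 11.4903 17.2207] v=[-2.4375 2.4922 -0.0547]
Step 6: x=[4.9800 11.9957 17.0244] v=[-1.2363 2.0214 -0.7851]
Step 7: x=[5.1749 12.0043 16.8210] v=[0.7794 0.0344 -0.8138]
Max displacement = 2.2344

Answer: 2.2344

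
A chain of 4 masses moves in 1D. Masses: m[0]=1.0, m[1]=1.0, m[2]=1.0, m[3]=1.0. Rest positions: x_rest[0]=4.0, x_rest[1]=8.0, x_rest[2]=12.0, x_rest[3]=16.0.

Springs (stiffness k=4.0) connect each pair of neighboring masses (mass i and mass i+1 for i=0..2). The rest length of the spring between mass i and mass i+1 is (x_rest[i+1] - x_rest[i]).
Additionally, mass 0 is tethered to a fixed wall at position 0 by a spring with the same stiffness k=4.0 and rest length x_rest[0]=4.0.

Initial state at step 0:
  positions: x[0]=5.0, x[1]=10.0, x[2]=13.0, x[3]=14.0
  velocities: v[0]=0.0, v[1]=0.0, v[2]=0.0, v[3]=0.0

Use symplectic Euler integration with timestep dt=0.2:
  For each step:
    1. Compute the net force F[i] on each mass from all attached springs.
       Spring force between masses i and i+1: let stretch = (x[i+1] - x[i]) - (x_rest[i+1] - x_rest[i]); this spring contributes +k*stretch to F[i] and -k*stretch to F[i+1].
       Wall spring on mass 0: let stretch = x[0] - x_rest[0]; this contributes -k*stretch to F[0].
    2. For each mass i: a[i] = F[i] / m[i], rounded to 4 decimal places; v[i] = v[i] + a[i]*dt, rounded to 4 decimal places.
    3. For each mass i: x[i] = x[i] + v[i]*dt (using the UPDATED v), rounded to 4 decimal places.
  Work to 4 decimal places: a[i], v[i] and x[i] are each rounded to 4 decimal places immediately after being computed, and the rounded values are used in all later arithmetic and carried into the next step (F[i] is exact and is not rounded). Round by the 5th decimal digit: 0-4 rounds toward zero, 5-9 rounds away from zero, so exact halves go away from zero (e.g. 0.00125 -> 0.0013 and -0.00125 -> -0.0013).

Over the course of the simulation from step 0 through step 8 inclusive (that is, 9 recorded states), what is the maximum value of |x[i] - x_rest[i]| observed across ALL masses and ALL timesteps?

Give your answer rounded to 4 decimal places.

Answer: 2.0051

Derivation:
Step 0: x=[5.0000 10.0000 13.0000 14.0000] v=[0.0000 0.0000 0.0000 0.0000]
Step 1: x=[5.0000 9.6800 12.6800 14.4800] v=[0.0000 -1.6000 -1.6000 2.4000]
Step 2: x=[4.9488 9.0912 12.1680 15.3120] v=[-0.2560 -2.9440 -2.5600 4.1600]
Step 3: x=[4.7686 8.3319 11.6668 16.2810] v=[-0.9011 -3.7965 -2.5062 4.8448]
Step 4: x=[4.3955 7.5361 11.3702 17.1517] v=[-1.8653 -3.9792 -1.4828 4.3534]
Step 5: x=[3.8217 6.8512 11.3852 17.7373] v=[-2.8692 -3.4244 0.0751 2.9282]
Step 6: x=[3.1211 6.4070 11.6911 17.9466] v=[-3.5030 -2.2208 1.5296 1.0465]
Step 7: x=[2.4469 6.2826 12.1524 17.7950] v=[-3.3712 -0.6222 2.3067 -0.7579]
Step 8: x=[1.9949 6.4836 12.5774 17.3806] v=[-2.2602 1.0051 2.1249 -2.0720]
Max displacement = 2.0051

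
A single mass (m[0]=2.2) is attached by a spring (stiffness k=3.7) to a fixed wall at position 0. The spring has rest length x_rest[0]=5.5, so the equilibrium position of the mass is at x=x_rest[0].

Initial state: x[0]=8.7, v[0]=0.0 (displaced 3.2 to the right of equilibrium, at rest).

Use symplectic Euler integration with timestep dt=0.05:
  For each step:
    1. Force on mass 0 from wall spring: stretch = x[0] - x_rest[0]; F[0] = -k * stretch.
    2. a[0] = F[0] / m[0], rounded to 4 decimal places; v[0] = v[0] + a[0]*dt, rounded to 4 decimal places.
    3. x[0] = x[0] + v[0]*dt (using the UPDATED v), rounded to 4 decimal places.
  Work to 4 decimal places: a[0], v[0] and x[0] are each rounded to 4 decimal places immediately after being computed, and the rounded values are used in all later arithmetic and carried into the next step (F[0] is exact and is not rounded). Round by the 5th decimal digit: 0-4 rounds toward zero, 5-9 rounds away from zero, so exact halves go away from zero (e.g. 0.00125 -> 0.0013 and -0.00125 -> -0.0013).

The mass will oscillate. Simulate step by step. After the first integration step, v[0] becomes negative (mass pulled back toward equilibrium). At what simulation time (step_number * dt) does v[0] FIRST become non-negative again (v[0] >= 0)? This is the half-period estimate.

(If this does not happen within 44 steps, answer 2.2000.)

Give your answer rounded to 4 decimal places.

Step 0: x=[8.7000] v=[0.0000]
Step 1: x=[8.6865] v=[-0.2691]
Step 2: x=[8.6596] v=[-0.5371]
Step 3: x=[8.6195] v=[-0.8028]
Step 4: x=[8.5662] v=[-1.0651]
Step 5: x=[8.5001] v=[-1.3229]
Step 6: x=[8.4213] v=[-1.5752]
Step 7: x=[8.3303] v=[-1.8209]
Step 8: x=[8.2274] v=[-2.0589]
Step 9: x=[8.1130] v=[-2.2883]
Step 10: x=[7.9876] v=[-2.5080]
Step 11: x=[7.8517] v=[-2.7172]
Step 12: x=[7.7060] v=[-2.9150]
Step 13: x=[7.5510] v=[-3.1005]
Step 14: x=[7.3874] v=[-3.2730]
Step 15: x=[7.2158] v=[-3.4317]
Step 16: x=[7.0370] v=[-3.5760]
Step 17: x=[6.8517] v=[-3.7053]
Step 18: x=[6.6608] v=[-3.8190]
Step 19: x=[6.4650] v=[-3.9166]
Step 20: x=[6.2651] v=[-3.9978]
Step 21: x=[6.0620] v=[-4.0621]
Step 22: x=[5.8565] v=[-4.1094]
Step 23: x=[5.6495] v=[-4.1394]
Step 24: x=[5.4419] v=[-4.1520]
Step 25: x=[5.2345] v=[-4.1471]
Step 26: x=[5.0283] v=[-4.1248]
Step 27: x=[4.8240] v=[-4.0851]
Step 28: x=[4.6226] v=[-4.0283]
Step 29: x=[4.4249] v=[-3.9545]
Step 30: x=[4.2317] v=[-3.8641]
Step 31: x=[4.0438] v=[-3.7574]
Step 32: x=[3.8621] v=[-3.6349]
Step 33: x=[3.6872] v=[-3.4972]
Step 34: x=[3.5200] v=[-3.3448]
Step 35: x=[3.3611] v=[-3.1783]
Step 36: x=[3.2112] v=[-2.9984]
Step 37: x=[3.0709] v=[-2.8059]
Step 38: x=[2.9408] v=[-2.6016]
Step 39: x=[2.8215] v=[-2.3864]
Step 40: x=[2.7134] v=[-2.1612]
Step 41: x=[2.6171] v=[-1.9269]
Step 42: x=[2.5329] v=[-1.6845]
Step 43: x=[2.4612] v=[-1.4350]
Step 44: x=[2.4022] v=[-1.1795]
v[0] did not become non-negative within 44 steps; using fallback time=2.2000

Answer: 2.2000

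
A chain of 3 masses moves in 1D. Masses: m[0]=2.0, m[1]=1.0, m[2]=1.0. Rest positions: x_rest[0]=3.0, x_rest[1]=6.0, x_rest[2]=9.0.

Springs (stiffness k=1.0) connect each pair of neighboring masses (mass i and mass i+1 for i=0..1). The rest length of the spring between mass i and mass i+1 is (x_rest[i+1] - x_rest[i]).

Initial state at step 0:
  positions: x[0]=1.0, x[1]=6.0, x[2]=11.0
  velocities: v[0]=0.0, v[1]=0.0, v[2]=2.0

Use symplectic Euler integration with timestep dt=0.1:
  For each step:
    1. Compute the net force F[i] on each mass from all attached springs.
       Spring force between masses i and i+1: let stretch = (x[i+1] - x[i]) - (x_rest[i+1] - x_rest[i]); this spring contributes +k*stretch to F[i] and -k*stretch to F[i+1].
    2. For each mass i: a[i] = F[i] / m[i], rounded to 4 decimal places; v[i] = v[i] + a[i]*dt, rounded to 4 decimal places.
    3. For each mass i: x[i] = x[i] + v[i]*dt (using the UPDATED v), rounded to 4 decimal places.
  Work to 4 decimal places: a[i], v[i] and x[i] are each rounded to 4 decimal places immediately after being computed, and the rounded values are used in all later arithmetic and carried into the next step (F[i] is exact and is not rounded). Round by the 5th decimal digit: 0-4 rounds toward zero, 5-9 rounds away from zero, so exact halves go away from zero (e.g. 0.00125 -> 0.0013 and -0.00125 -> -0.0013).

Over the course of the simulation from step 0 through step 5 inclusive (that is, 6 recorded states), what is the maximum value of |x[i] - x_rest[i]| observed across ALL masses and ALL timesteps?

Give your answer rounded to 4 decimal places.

Answer: 2.6677

Derivation:
Step 0: x=[1.0000 6.0000 11.0000] v=[0.0000 0.0000 2.0000]
Step 1: x=[1.0100 6.0000 11.1800] v=[0.1000 0.0000 1.8000]
Step 2: x=[1.0300 6.0019 11.3382] v=[0.1995 0.0190 1.5820]
Step 3: x=[1.0598 6.0074 11.4730] v=[0.2981 0.0554 1.3484]
Step 4: x=[1.0994 6.0181 11.5832] v=[0.3955 0.1072 1.1018]
Step 5: x=[1.1485 6.0353 11.6677] v=[0.4914 0.1718 0.8453]
Max displacement = 2.6677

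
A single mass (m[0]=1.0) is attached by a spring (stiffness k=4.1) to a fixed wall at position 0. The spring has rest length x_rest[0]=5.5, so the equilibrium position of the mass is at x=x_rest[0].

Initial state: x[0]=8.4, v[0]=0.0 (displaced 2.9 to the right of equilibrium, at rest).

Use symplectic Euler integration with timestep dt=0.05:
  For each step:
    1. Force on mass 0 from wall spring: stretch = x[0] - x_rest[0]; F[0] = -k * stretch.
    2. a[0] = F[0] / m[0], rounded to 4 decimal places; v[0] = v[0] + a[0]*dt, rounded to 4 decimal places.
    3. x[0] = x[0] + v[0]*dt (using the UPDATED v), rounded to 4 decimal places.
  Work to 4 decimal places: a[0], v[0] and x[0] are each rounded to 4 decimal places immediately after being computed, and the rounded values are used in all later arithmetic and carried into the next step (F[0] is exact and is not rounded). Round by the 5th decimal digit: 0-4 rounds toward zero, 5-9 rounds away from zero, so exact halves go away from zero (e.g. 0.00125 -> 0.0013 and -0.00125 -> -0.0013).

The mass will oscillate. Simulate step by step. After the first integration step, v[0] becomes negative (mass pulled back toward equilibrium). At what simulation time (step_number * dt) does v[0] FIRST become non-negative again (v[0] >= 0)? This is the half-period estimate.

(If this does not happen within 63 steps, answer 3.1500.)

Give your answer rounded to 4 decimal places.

Step 0: x=[8.4000] v=[0.0000]
Step 1: x=[8.3703] v=[-0.5945]
Step 2: x=[8.3112] v=[-1.1829]
Step 3: x=[8.2232] v=[-1.7592]
Step 4: x=[8.1073] v=[-2.3175]
Step 5: x=[7.9647] v=[-2.8520]
Step 6: x=[7.7968] v=[-3.3573]
Step 7: x=[7.6054] v=[-3.8281]
Step 8: x=[7.3924] v=[-4.2597]
Step 9: x=[7.1600] v=[-4.6476]
Step 10: x=[6.9106] v=[-4.9879]
Step 11: x=[6.6467] v=[-5.2771]
Step 12: x=[6.3711] v=[-5.5122]
Step 13: x=[6.0866] v=[-5.6908]
Step 14: x=[5.7960] v=[-5.8111]
Step 15: x=[5.5024] v=[-5.8718]
Step 16: x=[5.2088] v=[-5.8723]
Step 17: x=[4.9182] v=[-5.8126]
Step 18: x=[4.6335] v=[-5.6933]
Step 19: x=[4.3577] v=[-5.5157]
Step 20: x=[4.0936] v=[-5.2815]
Step 21: x=[3.8439] v=[-4.9932]
Step 22: x=[3.6112] v=[-4.6537]
Step 23: x=[3.3979] v=[-4.2665]
Step 24: x=[3.2061] v=[-3.8356]
Step 25: x=[3.0378] v=[-3.3654]
Step 26: x=[2.8948] v=[-2.8607]
Step 27: x=[2.7785] v=[-2.3266]
Step 28: x=[2.6901] v=[-1.7687]
Step 29: x=[2.6305] v=[-1.1927]
Step 30: x=[2.6003] v=[-0.6045]
Step 31: x=[2.5998] v=[-0.0101]
Step 32: x=[2.6290] v=[0.5844]
First v>=0 after going negative at step 32, time=1.6000

Answer: 1.6000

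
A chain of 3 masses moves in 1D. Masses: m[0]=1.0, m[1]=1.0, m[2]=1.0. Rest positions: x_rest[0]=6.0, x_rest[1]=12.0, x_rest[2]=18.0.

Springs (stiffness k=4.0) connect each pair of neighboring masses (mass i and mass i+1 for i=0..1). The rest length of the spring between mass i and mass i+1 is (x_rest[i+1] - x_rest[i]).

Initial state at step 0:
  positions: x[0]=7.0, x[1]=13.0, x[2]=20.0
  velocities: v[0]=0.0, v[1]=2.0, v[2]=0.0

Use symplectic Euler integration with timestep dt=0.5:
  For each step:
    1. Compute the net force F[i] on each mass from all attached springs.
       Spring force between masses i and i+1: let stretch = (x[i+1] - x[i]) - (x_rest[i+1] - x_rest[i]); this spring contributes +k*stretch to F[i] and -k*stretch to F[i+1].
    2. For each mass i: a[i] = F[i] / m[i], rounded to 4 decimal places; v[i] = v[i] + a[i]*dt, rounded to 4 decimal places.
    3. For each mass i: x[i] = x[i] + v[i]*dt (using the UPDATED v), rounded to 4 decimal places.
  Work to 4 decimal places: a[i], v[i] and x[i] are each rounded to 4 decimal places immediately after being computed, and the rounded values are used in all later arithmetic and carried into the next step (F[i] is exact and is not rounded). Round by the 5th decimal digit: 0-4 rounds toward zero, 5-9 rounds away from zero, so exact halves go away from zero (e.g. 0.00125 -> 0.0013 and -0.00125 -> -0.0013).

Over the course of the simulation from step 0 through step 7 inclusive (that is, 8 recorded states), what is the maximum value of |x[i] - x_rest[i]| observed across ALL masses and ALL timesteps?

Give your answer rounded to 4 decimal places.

Step 0: x=[7.0000 13.0000 20.0000] v=[0.0000 2.0000 0.0000]
Step 1: x=[7.0000 15.0000 19.0000] v=[0.0000 4.0000 -2.0000]
Step 2: x=[9.0000 13.0000 20.0000] v=[4.0000 -4.0000 2.0000]
Step 3: x=[9.0000 14.0000 20.0000] v=[0.0000 2.0000 0.0000]
Step 4: x=[8.0000 16.0000 20.0000] v=[-2.0000 4.0000 0.0000]
Step 5: x=[9.0000 14.0000 22.0000] v=[2.0000 -4.0000 4.0000]
Step 6: x=[9.0000 15.0000 22.0000] v=[0.0000 2.0000 0.0000]
Step 7: x=[9.0000 17.0000 21.0000] v=[0.0000 4.0000 -2.0000]
Max displacement = 5.0000

Answer: 5.0000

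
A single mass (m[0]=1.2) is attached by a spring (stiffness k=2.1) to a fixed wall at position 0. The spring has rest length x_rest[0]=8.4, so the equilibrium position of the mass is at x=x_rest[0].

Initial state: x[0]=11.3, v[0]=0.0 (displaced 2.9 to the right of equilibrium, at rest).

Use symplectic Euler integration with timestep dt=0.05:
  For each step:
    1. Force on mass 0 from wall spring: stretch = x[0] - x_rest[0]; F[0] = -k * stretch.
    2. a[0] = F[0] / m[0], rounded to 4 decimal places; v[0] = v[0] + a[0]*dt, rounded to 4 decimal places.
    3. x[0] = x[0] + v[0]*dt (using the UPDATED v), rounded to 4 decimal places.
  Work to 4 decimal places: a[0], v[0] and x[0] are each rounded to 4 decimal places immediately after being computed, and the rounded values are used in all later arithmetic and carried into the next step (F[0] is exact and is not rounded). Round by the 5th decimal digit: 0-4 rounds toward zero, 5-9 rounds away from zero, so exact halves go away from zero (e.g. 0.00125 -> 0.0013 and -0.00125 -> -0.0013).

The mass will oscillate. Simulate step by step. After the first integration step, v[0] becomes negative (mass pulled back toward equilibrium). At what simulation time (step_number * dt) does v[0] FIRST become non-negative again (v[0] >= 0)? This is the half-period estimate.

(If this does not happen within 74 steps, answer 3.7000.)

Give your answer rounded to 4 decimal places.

Answer: 2.4000

Derivation:
Step 0: x=[11.3000] v=[0.0000]
Step 1: x=[11.2873] v=[-0.2538]
Step 2: x=[11.2620] v=[-0.5064]
Step 3: x=[11.2242] v=[-0.7568]
Step 4: x=[11.1740] v=[-1.0039]
Step 5: x=[11.1117] v=[-1.2466]
Step 6: x=[11.0375] v=[-1.4839]
Step 7: x=[10.9518] v=[-1.7147]
Step 8: x=[10.8549] v=[-1.9380]
Step 9: x=[10.7473] v=[-2.1528]
Step 10: x=[10.6294] v=[-2.3582]
Step 11: x=[10.5017] v=[-2.5533]
Step 12: x=[10.3648] v=[-2.7372]
Step 13: x=[10.2193] v=[-2.9091]
Step 14: x=[10.0659] v=[-3.0683]
Step 15: x=[9.9052] v=[-3.2141]
Step 16: x=[9.7379] v=[-3.3458]
Step 17: x=[9.5648] v=[-3.4629]
Step 18: x=[9.3866] v=[-3.5648]
Step 19: x=[9.2040] v=[-3.6511]
Step 20: x=[9.0179] v=[-3.7215]
Step 21: x=[8.8291] v=[-3.7756]
Step 22: x=[8.6384] v=[-3.8131]
Step 23: x=[8.4467] v=[-3.8340]
Step 24: x=[8.2548] v=[-3.8381]
Step 25: x=[8.0635] v=[-3.8254]
Step 26: x=[7.8737] v=[-3.7960]
Step 27: x=[7.6862] v=[-3.7500]
Step 28: x=[7.5018] v=[-3.6875]
Step 29: x=[7.3214] v=[-3.6089]
Step 30: x=[7.1457] v=[-3.5145]
Step 31: x=[6.9755] v=[-3.4048]
Step 32: x=[6.8115] v=[-3.2802]
Step 33: x=[6.6544] v=[-3.1412]
Step 34: x=[6.5050] v=[-2.9885]
Step 35: x=[6.3639] v=[-2.8227]
Step 36: x=[6.2317] v=[-2.6445]
Step 37: x=[6.1090] v=[-2.4548]
Step 38: x=[5.9963] v=[-2.2543]
Step 39: x=[5.8941] v=[-2.0440]
Step 40: x=[5.8029] v=[-1.8247]
Step 41: x=[5.7230] v=[-1.5975]
Step 42: x=[5.6548] v=[-1.3633]
Step 43: x=[5.5986] v=[-1.1231]
Step 44: x=[5.5547] v=[-0.8780]
Step 45: x=[5.5233] v=[-0.6290]
Step 46: x=[5.5044] v=[-0.3773]
Step 47: x=[5.4982] v=[-0.1239]
Step 48: x=[5.5047] v=[0.1300]
First v>=0 after going negative at step 48, time=2.4000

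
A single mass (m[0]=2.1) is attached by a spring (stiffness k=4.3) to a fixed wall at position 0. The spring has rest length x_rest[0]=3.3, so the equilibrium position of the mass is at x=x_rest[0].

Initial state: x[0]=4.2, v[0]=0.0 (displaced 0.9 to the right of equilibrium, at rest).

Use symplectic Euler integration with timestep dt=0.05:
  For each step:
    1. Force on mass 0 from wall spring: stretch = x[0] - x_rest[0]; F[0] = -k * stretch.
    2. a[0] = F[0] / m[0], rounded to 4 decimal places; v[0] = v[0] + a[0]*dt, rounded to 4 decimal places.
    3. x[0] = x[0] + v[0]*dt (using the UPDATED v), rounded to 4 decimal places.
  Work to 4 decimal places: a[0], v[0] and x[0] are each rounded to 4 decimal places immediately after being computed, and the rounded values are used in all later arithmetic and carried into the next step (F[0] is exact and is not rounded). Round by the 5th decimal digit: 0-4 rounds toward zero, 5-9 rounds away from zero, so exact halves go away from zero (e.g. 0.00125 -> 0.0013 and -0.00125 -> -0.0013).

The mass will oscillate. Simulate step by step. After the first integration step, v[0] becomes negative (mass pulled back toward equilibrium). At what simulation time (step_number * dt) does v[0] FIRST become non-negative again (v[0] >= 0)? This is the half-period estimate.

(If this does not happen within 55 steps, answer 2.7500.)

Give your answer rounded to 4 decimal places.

Answer: 2.2000

Derivation:
Step 0: x=[4.2000] v=[0.0000]
Step 1: x=[4.1954] v=[-0.0921]
Step 2: x=[4.1862] v=[-0.1838]
Step 3: x=[4.1725] v=[-0.2745]
Step 4: x=[4.1543] v=[-0.3638]
Step 5: x=[4.1317] v=[-0.4513]
Step 6: x=[4.1049] v=[-0.5365]
Step 7: x=[4.0740] v=[-0.6189]
Step 8: x=[4.0391] v=[-0.6981]
Step 9: x=[4.0004] v=[-0.7738]
Step 10: x=[3.9581] v=[-0.8455]
Step 11: x=[3.9125] v=[-0.9129]
Step 12: x=[3.8637] v=[-0.9756]
Step 13: x=[3.8120] v=[-1.0333]
Step 14: x=[3.7577] v=[-1.0857]
Step 15: x=[3.7011] v=[-1.1326]
Step 16: x=[3.6424] v=[-1.1737]
Step 17: x=[3.5820] v=[-1.2088]
Step 18: x=[3.5201] v=[-1.2377]
Step 19: x=[3.4571] v=[-1.2602]
Step 20: x=[3.3933] v=[-1.2763]
Step 21: x=[3.3290] v=[-1.2859]
Step 22: x=[3.2646] v=[-1.2889]
Step 23: x=[3.2003] v=[-1.2853]
Step 24: x=[3.1365] v=[-1.2751]
Step 25: x=[3.0736] v=[-1.2584]
Step 26: x=[3.0118] v=[-1.2352]
Step 27: x=[2.9515] v=[-1.2057]
Step 28: x=[2.8930] v=[-1.1700]
Step 29: x=[2.8366] v=[-1.1283]
Step 30: x=[2.7826] v=[-1.0809]
Step 31: x=[2.7312] v=[-1.0279]
Step 32: x=[2.6827] v=[-0.9697]
Step 33: x=[2.6374] v=[-0.9065]
Step 34: x=[2.5955] v=[-0.8387]
Step 35: x=[2.5572] v=[-0.7666]
Step 36: x=[2.5227] v=[-0.6906]
Step 37: x=[2.4922] v=[-0.6110]
Step 38: x=[2.4658] v=[-0.5283]
Step 39: x=[2.4437] v=[-0.4429]
Step 40: x=[2.4259] v=[-0.3552]
Step 41: x=[2.4126] v=[-0.2657]
Step 42: x=[2.4039] v=[-0.1748]
Step 43: x=[2.3997] v=[-0.0831]
Step 44: x=[2.4002] v=[0.0091]
First v>=0 after going negative at step 44, time=2.2000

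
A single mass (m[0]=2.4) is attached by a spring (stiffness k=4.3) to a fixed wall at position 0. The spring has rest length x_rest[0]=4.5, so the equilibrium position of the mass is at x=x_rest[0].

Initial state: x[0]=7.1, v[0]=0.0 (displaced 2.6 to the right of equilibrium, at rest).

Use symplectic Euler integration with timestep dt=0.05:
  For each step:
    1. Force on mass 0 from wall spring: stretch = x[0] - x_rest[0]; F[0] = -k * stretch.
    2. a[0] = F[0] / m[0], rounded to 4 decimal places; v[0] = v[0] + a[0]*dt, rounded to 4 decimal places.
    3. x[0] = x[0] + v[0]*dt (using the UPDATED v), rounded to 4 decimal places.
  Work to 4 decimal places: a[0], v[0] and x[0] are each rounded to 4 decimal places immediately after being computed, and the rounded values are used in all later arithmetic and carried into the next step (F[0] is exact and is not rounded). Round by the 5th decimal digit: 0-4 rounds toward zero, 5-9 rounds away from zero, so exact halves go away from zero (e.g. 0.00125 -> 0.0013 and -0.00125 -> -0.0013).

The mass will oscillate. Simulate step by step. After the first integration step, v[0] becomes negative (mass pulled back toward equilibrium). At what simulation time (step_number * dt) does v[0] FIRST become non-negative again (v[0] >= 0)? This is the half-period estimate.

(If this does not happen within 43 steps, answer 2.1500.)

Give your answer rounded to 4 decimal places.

Answer: 2.1500

Derivation:
Step 0: x=[7.1000] v=[0.0000]
Step 1: x=[7.0884] v=[-0.2329]
Step 2: x=[7.0652] v=[-0.4648]
Step 3: x=[7.0305] v=[-0.6946]
Step 4: x=[6.9844] v=[-0.9213]
Step 5: x=[6.9272] v=[-1.1439]
Step 6: x=[6.8591] v=[-1.3613]
Step 7: x=[6.7805] v=[-1.5726]
Step 8: x=[6.6917] v=[-1.7769]
Step 9: x=[6.5930] v=[-1.9732]
Step 10: x=[6.4850] v=[-2.1607]
Step 11: x=[6.3681] v=[-2.3385]
Step 12: x=[6.2428] v=[-2.5059]
Step 13: x=[6.1097] v=[-2.6620]
Step 14: x=[5.9694] v=[-2.8062]
Step 15: x=[5.8225] v=[-2.9378]
Step 16: x=[5.6697] v=[-3.0563]
Step 17: x=[5.5116] v=[-3.1611]
Step 18: x=[5.3490] v=[-3.2517]
Step 19: x=[5.1826] v=[-3.3278]
Step 20: x=[5.0132] v=[-3.3890]
Step 21: x=[4.8415] v=[-3.4350]
Step 22: x=[4.6682] v=[-3.4656]
Step 23: x=[4.4942] v=[-3.4807]
Step 24: x=[4.3202] v=[-3.4802]
Step 25: x=[4.1470] v=[-3.4641]
Step 26: x=[3.9754] v=[-3.4325]
Step 27: x=[3.8061] v=[-3.3855]
Step 28: x=[3.6399] v=[-3.3233]
Step 29: x=[3.4776] v=[-3.2463]
Step 30: x=[3.3199] v=[-3.1547]
Step 31: x=[3.1675] v=[-3.0490]
Step 32: x=[3.0210] v=[-2.9296]
Step 33: x=[2.8811] v=[-2.7971]
Step 34: x=[2.7485] v=[-2.6521]
Step 35: x=[2.6237] v=[-2.4952]
Step 36: x=[2.5073] v=[-2.3271]
Step 37: x=[2.3999] v=[-2.1486]
Step 38: x=[2.3019] v=[-1.9605]
Step 39: x=[2.2137] v=[-1.7636]
Step 40: x=[2.1358] v=[-1.5588]
Step 41: x=[2.0685] v=[-1.3470]
Step 42: x=[2.0120] v=[-1.1292]
Step 43: x=[1.9667] v=[-0.9063]
v[0] did not become non-negative within 43 steps; using fallback time=2.1500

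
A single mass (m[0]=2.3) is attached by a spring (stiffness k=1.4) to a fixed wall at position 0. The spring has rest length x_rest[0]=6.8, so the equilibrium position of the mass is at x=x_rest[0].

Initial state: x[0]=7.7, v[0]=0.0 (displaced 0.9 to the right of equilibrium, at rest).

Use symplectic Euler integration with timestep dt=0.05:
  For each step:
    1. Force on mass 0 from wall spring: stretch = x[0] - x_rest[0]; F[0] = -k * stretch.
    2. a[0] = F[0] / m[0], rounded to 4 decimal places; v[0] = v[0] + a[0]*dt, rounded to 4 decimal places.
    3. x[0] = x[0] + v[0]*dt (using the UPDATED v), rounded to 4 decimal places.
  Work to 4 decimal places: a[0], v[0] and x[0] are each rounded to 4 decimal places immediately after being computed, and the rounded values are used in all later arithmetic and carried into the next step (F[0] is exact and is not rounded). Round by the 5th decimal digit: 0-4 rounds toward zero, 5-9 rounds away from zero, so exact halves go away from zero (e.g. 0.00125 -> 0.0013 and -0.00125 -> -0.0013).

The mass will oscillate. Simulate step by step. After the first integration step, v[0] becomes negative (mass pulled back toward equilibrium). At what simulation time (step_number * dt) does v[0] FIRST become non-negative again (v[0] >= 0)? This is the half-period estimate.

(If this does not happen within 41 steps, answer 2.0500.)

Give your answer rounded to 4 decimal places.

Step 0: x=[7.7000] v=[0.0000]
Step 1: x=[7.6986] v=[-0.0274]
Step 2: x=[7.6959] v=[-0.0548]
Step 3: x=[7.6918] v=[-0.0821]
Step 4: x=[7.6863] v=[-0.1092]
Step 5: x=[7.6795] v=[-0.1362]
Step 6: x=[7.6714] v=[-0.1630]
Step 7: x=[7.6619] v=[-0.1895]
Step 8: x=[7.6511] v=[-0.2157]
Step 9: x=[7.6390] v=[-0.2416]
Step 10: x=[7.6256] v=[-0.2671]
Step 11: x=[7.6110] v=[-0.2922]
Step 12: x=[7.5952] v=[-0.3169]
Step 13: x=[7.5781] v=[-0.3411]
Step 14: x=[7.5599] v=[-0.3648]
Step 15: x=[7.5405] v=[-0.3879]
Step 16: x=[7.5200] v=[-0.4104]
Step 17: x=[7.4984] v=[-0.4323]
Step 18: x=[7.4757] v=[-0.4536]
Step 19: x=[7.4520] v=[-0.4742]
Step 20: x=[7.4273] v=[-0.4940]
Step 21: x=[7.4016] v=[-0.5131]
Step 22: x=[7.3750] v=[-0.5314]
Step 23: x=[7.3476] v=[-0.5489]
Step 24: x=[7.3193] v=[-0.5656]
Step 25: x=[7.2902] v=[-0.5814]
Step 26: x=[7.2604] v=[-0.5963]
Step 27: x=[7.2299] v=[-0.6103]
Step 28: x=[7.1987] v=[-0.6234]
Step 29: x=[7.1669] v=[-0.6355]
Step 30: x=[7.1346] v=[-0.6467]
Step 31: x=[7.1018] v=[-0.6569]
Step 32: x=[7.0685] v=[-0.6661]
Step 33: x=[7.0348] v=[-0.6743]
Step 34: x=[7.0007] v=[-0.6814]
Step 35: x=[6.9663] v=[-0.6875]
Step 36: x=[6.9317] v=[-0.6926]
Step 37: x=[6.8969] v=[-0.6966]
Step 38: x=[6.8619] v=[-0.6996]
Step 39: x=[6.8268] v=[-0.7015]
Step 40: x=[6.7917] v=[-0.7023]
Step 41: x=[6.7566] v=[-0.7020]
v[0] did not become non-negative within 41 steps; using fallback time=2.0500

Answer: 2.0500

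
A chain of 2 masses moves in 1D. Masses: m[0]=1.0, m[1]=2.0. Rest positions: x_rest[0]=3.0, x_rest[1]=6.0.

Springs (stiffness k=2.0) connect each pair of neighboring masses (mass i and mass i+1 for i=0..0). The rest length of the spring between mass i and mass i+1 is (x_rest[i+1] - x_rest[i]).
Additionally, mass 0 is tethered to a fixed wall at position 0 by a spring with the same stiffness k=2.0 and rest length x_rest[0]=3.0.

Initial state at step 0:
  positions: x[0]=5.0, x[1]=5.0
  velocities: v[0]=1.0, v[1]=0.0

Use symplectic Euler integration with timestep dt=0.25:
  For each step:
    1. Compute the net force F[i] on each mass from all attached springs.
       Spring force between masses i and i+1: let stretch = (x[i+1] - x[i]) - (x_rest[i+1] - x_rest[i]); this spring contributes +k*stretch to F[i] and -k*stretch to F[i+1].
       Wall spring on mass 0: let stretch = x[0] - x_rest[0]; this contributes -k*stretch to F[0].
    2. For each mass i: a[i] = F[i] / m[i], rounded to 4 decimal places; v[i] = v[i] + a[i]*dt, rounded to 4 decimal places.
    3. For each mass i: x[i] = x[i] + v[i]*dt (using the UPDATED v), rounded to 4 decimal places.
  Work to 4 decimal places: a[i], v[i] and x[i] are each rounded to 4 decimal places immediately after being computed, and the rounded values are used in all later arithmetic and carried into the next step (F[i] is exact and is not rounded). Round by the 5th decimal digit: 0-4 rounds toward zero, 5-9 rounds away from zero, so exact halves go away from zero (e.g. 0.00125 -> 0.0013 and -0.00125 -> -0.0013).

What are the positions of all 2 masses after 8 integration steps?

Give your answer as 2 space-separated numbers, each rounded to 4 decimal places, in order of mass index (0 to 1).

Answer: 2.5068 6.4803

Derivation:
Step 0: x=[5.0000 5.0000] v=[1.0000 0.0000]
Step 1: x=[4.6250 5.1875] v=[-1.5000 0.7500]
Step 2: x=[3.7422 5.5274] v=[-3.5313 1.3594]
Step 3: x=[2.6148 5.9432] v=[-4.5098 1.6631]
Step 4: x=[1.5766 6.3385] v=[-4.1530 1.5810]
Step 5: x=[0.9365 6.6236] v=[-2.5604 1.1405]
Step 6: x=[0.8902 6.7408] v=[-0.1851 0.4687]
Step 7: x=[1.4640 6.6798] v=[2.2951 -0.2440]
Step 8: x=[2.5068 6.4803] v=[4.1710 -0.7980]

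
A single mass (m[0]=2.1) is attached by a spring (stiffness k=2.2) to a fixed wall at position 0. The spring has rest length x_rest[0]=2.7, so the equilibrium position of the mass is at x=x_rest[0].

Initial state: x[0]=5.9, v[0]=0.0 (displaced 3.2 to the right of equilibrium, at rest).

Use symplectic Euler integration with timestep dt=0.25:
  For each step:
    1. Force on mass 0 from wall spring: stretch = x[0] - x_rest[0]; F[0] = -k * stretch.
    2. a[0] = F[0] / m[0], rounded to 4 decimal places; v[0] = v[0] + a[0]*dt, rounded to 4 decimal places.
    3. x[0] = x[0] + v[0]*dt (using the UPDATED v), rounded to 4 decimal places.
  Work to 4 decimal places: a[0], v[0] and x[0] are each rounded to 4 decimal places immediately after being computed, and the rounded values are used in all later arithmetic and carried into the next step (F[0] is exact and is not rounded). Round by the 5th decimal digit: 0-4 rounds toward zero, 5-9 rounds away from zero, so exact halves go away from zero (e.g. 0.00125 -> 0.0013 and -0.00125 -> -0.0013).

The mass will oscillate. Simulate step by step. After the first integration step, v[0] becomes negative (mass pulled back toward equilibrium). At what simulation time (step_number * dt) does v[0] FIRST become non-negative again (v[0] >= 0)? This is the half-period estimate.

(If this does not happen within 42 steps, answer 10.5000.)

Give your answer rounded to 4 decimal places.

Answer: 3.2500

Derivation:
Step 0: x=[5.9000] v=[0.0000]
Step 1: x=[5.6905] v=[-0.8381]
Step 2: x=[5.2852] v=[-1.6213]
Step 3: x=[4.7106] v=[-2.2984]
Step 4: x=[4.0044] v=[-2.8250]
Step 5: x=[3.2128] v=[-3.1666]
Step 6: x=[2.3876] v=[-3.3009]
Step 7: x=[1.5828] v=[-3.2191]
Step 8: x=[0.8512] v=[-2.9265]
Step 9: x=[0.2406] v=[-2.4423]
Step 10: x=[-0.2090] v=[-1.7982]
Step 11: x=[-0.4681] v=[-1.0363]
Step 12: x=[-0.5198] v=[-0.2066]
Step 13: x=[-0.3606] v=[0.6367]
First v>=0 after going negative at step 13, time=3.2500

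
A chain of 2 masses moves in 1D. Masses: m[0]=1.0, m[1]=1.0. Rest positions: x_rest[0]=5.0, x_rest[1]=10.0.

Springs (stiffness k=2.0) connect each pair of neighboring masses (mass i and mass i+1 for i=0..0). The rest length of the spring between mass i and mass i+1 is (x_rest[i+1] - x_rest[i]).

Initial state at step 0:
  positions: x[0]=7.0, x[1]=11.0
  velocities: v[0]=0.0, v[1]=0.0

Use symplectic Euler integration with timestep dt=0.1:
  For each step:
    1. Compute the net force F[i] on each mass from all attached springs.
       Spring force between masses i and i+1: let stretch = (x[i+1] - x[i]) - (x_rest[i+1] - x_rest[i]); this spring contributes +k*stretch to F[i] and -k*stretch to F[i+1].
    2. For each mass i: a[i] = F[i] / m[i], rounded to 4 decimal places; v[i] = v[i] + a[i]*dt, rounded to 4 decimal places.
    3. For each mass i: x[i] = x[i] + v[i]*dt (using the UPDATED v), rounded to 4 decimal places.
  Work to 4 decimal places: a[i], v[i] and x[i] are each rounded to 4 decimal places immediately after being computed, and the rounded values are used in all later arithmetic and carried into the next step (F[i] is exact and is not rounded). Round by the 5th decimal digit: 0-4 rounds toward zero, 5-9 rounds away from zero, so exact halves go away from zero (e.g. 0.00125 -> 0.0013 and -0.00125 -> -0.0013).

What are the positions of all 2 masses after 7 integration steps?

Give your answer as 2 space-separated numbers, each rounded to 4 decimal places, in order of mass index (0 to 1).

Answer: 6.5343 11.4657

Derivation:
Step 0: x=[7.0000 11.0000] v=[0.0000 0.0000]
Step 1: x=[6.9800 11.0200] v=[-0.2000 0.2000]
Step 2: x=[6.9408 11.0592] v=[-0.3920 0.3920]
Step 3: x=[6.8840 11.1160] v=[-0.5683 0.5683]
Step 4: x=[6.8118 11.1882] v=[-0.7219 0.7219]
Step 5: x=[6.7271 11.2729] v=[-0.8466 0.8466]
Step 6: x=[6.6334 11.3666] v=[-0.9374 0.9374]
Step 7: x=[6.5343 11.4657] v=[-0.9908 0.9908]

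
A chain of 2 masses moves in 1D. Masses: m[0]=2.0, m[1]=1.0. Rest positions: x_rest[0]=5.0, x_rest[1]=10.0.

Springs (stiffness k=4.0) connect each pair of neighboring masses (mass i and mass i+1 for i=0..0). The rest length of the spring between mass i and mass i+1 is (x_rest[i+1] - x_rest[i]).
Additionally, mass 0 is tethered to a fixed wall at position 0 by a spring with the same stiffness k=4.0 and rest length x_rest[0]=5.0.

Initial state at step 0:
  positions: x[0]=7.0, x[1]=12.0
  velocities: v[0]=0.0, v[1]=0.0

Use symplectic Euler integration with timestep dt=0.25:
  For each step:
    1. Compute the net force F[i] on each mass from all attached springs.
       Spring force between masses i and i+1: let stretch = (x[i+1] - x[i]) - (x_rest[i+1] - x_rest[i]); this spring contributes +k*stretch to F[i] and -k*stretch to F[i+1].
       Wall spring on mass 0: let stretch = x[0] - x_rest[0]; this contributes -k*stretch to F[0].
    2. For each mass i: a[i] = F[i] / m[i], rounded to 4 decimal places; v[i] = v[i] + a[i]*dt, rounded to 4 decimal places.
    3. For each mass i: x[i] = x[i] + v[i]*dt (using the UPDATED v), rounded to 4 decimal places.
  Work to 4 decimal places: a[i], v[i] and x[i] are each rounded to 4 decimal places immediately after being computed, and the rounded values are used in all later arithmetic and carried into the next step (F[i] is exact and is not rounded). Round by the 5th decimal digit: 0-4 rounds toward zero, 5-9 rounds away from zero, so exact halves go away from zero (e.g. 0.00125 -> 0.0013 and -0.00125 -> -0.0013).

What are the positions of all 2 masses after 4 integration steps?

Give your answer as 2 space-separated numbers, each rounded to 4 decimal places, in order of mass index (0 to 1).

Step 0: x=[7.0000 12.0000] v=[0.0000 0.0000]
Step 1: x=[6.7500 12.0000] v=[-1.0000 0.0000]
Step 2: x=[6.3125 11.9375] v=[-1.7500 -0.2500]
Step 3: x=[5.7891 11.7188] v=[-2.0938 -0.8750]
Step 4: x=[5.2832 11.2676] v=[-2.0235 -1.8047]

Answer: 5.2832 11.2676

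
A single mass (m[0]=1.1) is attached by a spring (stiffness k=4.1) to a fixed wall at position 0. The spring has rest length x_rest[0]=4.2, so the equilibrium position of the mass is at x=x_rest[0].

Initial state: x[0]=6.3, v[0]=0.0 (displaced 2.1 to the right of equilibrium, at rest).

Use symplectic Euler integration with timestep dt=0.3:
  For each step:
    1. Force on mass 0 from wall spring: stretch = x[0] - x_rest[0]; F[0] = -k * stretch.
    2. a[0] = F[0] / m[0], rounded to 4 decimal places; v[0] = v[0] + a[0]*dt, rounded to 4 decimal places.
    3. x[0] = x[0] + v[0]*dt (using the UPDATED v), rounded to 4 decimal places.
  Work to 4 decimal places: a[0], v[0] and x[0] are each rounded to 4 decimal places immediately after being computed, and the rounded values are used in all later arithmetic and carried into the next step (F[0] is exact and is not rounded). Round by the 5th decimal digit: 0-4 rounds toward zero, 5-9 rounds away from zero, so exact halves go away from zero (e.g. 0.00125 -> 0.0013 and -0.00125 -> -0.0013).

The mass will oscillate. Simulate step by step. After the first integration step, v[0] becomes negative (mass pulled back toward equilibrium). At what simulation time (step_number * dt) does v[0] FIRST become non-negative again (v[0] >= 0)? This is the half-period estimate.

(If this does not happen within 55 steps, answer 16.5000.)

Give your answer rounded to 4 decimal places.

Answer: 1.8000

Derivation:
Step 0: x=[6.3000] v=[0.0000]
Step 1: x=[5.5955] v=[-2.3482]
Step 2: x=[4.4229] v=[-3.9086]
Step 3: x=[3.1756] v=[-4.1578]
Step 4: x=[2.2719] v=[-3.0123]
Step 5: x=[2.0150] v=[-0.8563]
Step 6: x=[2.4911] v=[1.5869]
First v>=0 after going negative at step 6, time=1.8000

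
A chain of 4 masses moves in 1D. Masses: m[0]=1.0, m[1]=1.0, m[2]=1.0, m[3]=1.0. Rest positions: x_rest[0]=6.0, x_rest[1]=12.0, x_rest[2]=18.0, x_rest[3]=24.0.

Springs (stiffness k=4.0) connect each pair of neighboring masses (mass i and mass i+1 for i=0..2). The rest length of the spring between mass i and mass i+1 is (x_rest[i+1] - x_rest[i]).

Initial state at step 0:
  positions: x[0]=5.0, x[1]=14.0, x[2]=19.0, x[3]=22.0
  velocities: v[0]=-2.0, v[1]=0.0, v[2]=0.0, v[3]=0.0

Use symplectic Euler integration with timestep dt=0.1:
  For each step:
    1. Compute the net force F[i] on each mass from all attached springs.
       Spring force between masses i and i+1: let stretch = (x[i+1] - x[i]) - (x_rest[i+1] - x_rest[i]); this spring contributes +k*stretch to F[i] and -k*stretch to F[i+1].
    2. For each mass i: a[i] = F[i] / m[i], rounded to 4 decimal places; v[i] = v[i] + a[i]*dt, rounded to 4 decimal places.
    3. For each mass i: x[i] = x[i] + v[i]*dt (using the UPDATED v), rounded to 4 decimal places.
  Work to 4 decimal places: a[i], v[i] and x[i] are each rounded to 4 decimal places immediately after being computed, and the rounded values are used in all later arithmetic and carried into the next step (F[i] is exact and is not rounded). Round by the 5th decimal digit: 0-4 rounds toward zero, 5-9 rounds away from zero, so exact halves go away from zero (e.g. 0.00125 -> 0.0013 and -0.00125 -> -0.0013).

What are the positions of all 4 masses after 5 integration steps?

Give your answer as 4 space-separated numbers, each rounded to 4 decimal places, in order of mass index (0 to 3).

Step 0: x=[5.0000 14.0000 19.0000 22.0000] v=[-2.0000 0.0000 0.0000 0.0000]
Step 1: x=[4.9200 13.8400 18.9200 22.1200] v=[-0.8000 -1.6000 -0.8000 1.2000]
Step 2: x=[4.9568 13.5264 18.7648 22.3520] v=[0.3680 -3.1360 -1.5520 2.3200]
Step 3: x=[5.0964 13.0796 18.5436 22.6805] v=[1.3958 -4.4685 -2.2125 3.2851]
Step 4: x=[5.3153 12.5320 18.2693 23.0835] v=[2.1891 -5.4762 -2.7433 4.0303]
Step 5: x=[5.5829 11.9252 17.9581 23.5340] v=[2.6758 -6.0680 -3.1125 4.5046]

Answer: 5.5829 11.9252 17.9581 23.5340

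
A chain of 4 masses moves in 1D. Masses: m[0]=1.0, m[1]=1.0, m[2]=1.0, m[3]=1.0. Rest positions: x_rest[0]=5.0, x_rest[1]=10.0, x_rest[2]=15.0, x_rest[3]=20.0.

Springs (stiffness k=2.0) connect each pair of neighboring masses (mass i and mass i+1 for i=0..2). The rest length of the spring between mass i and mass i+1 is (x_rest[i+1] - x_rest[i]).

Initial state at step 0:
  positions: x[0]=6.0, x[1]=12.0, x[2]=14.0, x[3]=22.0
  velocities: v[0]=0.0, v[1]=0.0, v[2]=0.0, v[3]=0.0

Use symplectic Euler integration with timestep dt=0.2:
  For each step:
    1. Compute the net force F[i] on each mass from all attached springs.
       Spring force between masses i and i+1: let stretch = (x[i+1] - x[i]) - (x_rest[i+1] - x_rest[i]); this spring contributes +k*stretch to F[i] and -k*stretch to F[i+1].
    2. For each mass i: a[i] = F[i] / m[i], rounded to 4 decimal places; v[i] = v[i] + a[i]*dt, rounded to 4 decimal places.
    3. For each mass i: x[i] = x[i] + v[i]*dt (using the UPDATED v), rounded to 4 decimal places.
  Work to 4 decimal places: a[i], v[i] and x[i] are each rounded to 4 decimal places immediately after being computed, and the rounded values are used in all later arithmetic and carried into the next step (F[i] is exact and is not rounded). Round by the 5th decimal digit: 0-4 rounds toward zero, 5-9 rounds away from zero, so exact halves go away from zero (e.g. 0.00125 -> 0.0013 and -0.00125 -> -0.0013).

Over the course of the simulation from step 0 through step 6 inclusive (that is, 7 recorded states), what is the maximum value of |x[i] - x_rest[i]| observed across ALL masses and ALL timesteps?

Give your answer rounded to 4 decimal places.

Answer: 2.8791

Derivation:
Step 0: x=[6.0000 12.0000 14.0000 22.0000] v=[0.0000 0.0000 0.0000 0.0000]
Step 1: x=[6.0800 11.6800 14.4800 21.7600] v=[0.4000 -1.6000 2.4000 -1.2000]
Step 2: x=[6.2080 11.1360 15.3184 21.3376] v=[0.6400 -2.7200 4.1920 -2.1120]
Step 3: x=[6.3302 10.5324 16.3037 20.8337] v=[0.6112 -3.0182 4.9267 -2.5197]
Step 4: x=[6.3886 10.0543 17.1897 20.3674] v=[0.2921 -2.3906 4.4302 -2.3317]
Step 5: x=[6.3403 9.8538 17.7591 20.0468] v=[-0.2416 -1.0027 2.8471 -1.6028]
Step 6: x=[6.1731 10.0046 17.8791 19.9432] v=[-0.8362 0.7540 0.6001 -0.5179]
Max displacement = 2.8791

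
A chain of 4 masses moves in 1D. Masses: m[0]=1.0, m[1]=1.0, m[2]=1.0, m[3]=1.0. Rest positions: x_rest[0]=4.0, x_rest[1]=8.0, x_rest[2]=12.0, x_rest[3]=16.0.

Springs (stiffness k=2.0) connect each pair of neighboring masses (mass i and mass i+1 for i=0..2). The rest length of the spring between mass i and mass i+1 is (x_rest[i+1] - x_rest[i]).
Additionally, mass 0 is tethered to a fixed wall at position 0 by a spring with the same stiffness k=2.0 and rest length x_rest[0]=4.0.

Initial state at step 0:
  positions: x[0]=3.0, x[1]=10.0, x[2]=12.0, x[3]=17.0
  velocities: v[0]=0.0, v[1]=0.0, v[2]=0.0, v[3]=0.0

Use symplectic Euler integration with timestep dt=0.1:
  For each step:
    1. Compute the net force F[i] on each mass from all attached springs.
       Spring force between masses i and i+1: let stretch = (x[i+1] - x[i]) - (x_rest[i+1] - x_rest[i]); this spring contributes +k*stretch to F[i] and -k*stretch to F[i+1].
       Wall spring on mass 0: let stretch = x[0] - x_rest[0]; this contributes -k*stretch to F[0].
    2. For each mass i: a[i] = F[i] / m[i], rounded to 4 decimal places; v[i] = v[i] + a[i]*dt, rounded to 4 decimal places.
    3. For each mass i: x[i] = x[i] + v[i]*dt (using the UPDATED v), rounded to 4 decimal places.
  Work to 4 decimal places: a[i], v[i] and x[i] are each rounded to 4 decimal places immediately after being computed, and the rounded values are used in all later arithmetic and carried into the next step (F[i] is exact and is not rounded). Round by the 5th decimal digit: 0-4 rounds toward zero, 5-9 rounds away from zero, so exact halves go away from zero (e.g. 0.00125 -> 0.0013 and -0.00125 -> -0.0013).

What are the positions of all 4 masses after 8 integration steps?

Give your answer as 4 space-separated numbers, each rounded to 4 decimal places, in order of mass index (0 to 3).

Answer: 4.9359 7.6256 13.3058 16.5615

Derivation:
Step 0: x=[3.0000 10.0000 12.0000 17.0000] v=[0.0000 0.0000 0.0000 0.0000]
Step 1: x=[3.0800 9.9000 12.0600 16.9800] v=[0.8000 -1.0000 0.6000 -0.2000]
Step 2: x=[3.2348 9.7068 12.1752 16.9416] v=[1.5480 -1.9320 1.1520 -0.3840]
Step 3: x=[3.4543 9.4335 12.3364 16.8879] v=[2.1954 -2.7327 1.6116 -0.5373]
Step 4: x=[3.7243 9.0987 12.5305 16.8231] v=[2.7004 -3.3480 1.9413 -0.6476]
Step 5: x=[4.0273 8.7251 12.7419 16.7525] v=[3.0304 -3.7365 2.1135 -0.7061]
Step 6: x=[4.3438 8.3378 12.9531 16.6817] v=[3.1645 -3.8727 2.1123 -0.7082]
Step 7: x=[4.6533 7.9630 13.1466 16.6163] v=[3.0945 -3.7484 1.9350 -0.6539]
Step 8: x=[4.9359 7.6256 13.3058 16.5615] v=[2.8258 -3.3736 1.5922 -0.5478]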